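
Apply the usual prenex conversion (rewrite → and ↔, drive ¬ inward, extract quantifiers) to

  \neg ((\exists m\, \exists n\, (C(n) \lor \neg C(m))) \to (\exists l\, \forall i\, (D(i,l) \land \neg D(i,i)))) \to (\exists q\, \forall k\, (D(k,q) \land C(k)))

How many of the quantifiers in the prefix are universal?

4

First replace A → B with ¬A ∨ B.
  \neg \neg (\neg (\exists m\, \exists n\, (C(n) \lor \neg C(m))) \lor (\exists l\, \forall i\, (D(i,l) \land \neg D(i,i)))) \lor (\exists q\, \forall k\, (D(k,q) \land C(k)))
Push ¬ through the quantifiers and connectives to reach negation normal form:
  (\forall m\, \forall n\, (\neg C(n) \land C(m))) \lor (\exists l\, \forall i\, (D(i,l) \land \neg D(i,i))) \lor (\exists q\, \forall k\, (D(k,q) \land C(k)))
All bound variables are already distinct, so no renaming is needed.
Finally move all quantifiers to the prefix:
  \forall m\, \forall n\, \exists l\, \forall i\, \exists q\, \forall k\, (\neg C(n) \land C(m) \lor D(i,l) \land \neg D(i,i) \lor D(k,q) \land C(k))
The prefix is \forall m \forall n \exists l \forall i \exists q \forall k: 4 universal, 2 existential.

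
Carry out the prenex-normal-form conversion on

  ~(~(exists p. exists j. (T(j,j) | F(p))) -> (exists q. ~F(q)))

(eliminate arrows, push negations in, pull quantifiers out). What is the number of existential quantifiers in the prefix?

0

First replace A → B with ¬A ∨ B.
  ~(~~(exists p. exists j. (T(j,j) | F(p))) | (exists q. ~F(q)))
Push ¬ through the quantifiers and connectives to reach negation normal form:
  (forall p. forall j. (~T(j,j) & ~F(p))) & (forall q. F(q))
All bound variables are already distinct, so no renaming is needed.
Extract every quantifier outward, since the variables are now distinct and don't occur free across branches:
  forall p. forall j. forall q. (~T(j,j) & ~F(p) & F(q))
The prefix is forall p forall j forall q: 3 universal, 0 existential.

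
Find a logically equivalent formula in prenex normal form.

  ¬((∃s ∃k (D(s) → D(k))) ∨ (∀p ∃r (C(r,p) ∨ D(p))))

Eliminate → and ↔ using ¬ and ∨.
  ¬((∃s ∃k (¬D(s) ∨ D(k))) ∨ (∀p ∃r (C(r,p) ∨ D(p))))
Push ¬ through the quantifiers and connectives to reach negation normal form:
  (∀s ∀k (D(s) ∧ ¬D(k))) ∧ (∃p ∀r (¬C(r,p) ∧ ¬D(p)))
Pull the quantifiers to the front (each side's bound variable is not free in the other side):
  ∀s ∀k ∃p ∀r (D(s) ∧ ¬D(k) ∧ ¬C(r,p) ∧ ¬D(p))

∀s ∀k ∃p ∀r (D(s) ∧ ¬D(k) ∧ ¬C(r,p) ∧ ¬D(p))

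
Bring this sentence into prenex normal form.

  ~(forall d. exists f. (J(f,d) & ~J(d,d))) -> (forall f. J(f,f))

forall d. exists f. forall a. (J(f,d) & ~J(d,d) | J(a,a))

Rewrite implications/biconditionals: A → B as ¬A ∨ B.
  ~~(forall d. exists f. (J(f,d) & ~J(d,d))) | (forall f. J(f,f))
Push ¬ through the quantifiers and connectives to reach negation normal form:
  (forall d. exists f. (J(f,d) & ~J(d,d))) | (forall f. J(f,f))
Rename bound variables to avoid capture: f↦a.
  (forall d. exists f. (J(f,d) & ~J(d,d))) | (forall a. J(a,a))
Extract every quantifier outward, since the variables are now distinct and don't occur free across branches:
  forall d. exists f. forall a. (J(f,d) & ~J(d,d) | J(a,a))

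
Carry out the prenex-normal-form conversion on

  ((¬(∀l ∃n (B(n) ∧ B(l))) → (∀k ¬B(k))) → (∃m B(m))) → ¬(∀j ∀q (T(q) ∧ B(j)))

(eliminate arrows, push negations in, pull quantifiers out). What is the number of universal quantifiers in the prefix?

First replace A → B with ¬A ∨ B.
  ¬(¬(¬¬(∀l ∃n (B(n) ∧ B(l))) ∨ (∀k ¬B(k))) ∨ (∃m B(m))) ∨ ¬(∀j ∀q (T(q) ∧ B(j)))
Move each ¬ inward, flipping quantifiers it crosses:
  ((∀l ∃n (B(n) ∧ B(l))) ∨ (∀k ¬B(k))) ∧ (∀m ¬B(m)) ∨ (∃j ∃q (¬T(q) ∨ ¬B(j)))
All bound variables are already distinct, so no renaming is needed.
Pull the quantifiers to the front (each side's bound variable is not free in the other side):
  ∀l ∃n ∀k ∀m ∃j ∃q ((B(n) ∧ B(l) ∨ ¬B(k)) ∧ ¬B(m) ∨ ¬T(q) ∨ ¬B(j))
The prefix is ∀l ∃n ∀k ∀m ∃j ∃q: 3 universal, 3 existential.

3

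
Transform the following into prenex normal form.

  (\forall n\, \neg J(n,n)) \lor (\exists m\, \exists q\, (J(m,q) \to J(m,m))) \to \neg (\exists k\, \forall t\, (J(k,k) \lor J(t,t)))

\exists n\, \forall m\, \forall q\, \forall k\, \exists t\, (J(n,n) \land J(m,q) \land \neg J(m,m) \lor \neg J(k,k) \land \neg J(t,t))

Eliminate → and ↔ using ¬ and ∨.
  \neg ((\forall n\, \neg J(n,n)) \lor (\exists m\, \exists q\, (\neg J(m,q) \lor J(m,m)))) \lor \neg (\exists k\, \forall t\, (J(k,k) \lor J(t,t)))
Move each ¬ inward, flipping quantifiers it crosses:
  (\exists n\, J(n,n)) \land (\forall m\, \forall q\, (J(m,q) \land \neg J(m,m))) \lor (\forall k\, \exists t\, (\neg J(k,k) \land \neg J(t,t)))
All bound variables are already distinct, so no renaming is needed.
Finally move all quantifiers to the prefix:
  \exists n\, \forall m\, \forall q\, \forall k\, \exists t\, (J(n,n) \land J(m,q) \land \neg J(m,m) \lor \neg J(k,k) \land \neg J(t,t))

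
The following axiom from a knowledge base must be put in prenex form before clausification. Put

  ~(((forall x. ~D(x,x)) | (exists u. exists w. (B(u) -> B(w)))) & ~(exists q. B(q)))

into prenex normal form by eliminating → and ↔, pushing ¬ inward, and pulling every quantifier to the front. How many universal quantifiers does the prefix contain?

2

First replace A → B with ¬A ∨ B.
  ~(((forall x. ~D(x,x)) | (exists u. exists w. (~B(u) | B(w)))) & ~(exists q. B(q)))
Drive negations inward (¬∀x A ≡ ∃x ¬A, ¬∃x A ≡ ∀x ¬A, De Morgan for ∧/∨):
  (exists x. D(x,x)) & (forall u. forall w. (B(u) & ~B(w))) | (exists q. B(q))
Finally move all quantifiers to the prefix:
  exists x. forall u. forall w. exists q. (D(x,x) & B(u) & ~B(w) | B(q))
The prefix is exists x forall u forall w exists q: 2 universal, 2 existential.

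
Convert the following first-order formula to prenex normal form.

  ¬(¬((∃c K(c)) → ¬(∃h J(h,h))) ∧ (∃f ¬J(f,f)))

∀c ∀h ∀f (¬K(c) ∨ ¬J(h,h) ∨ J(f,f))

Rewrite implications/biconditionals: A → B as ¬A ∨ B.
  ¬(¬(¬(∃c K(c)) ∨ ¬(∃h J(h,h))) ∧ (∃f ¬J(f,f)))
Push ¬ through the quantifiers and connectives to reach negation normal form:
  (∀c ¬K(c)) ∨ (∀h ¬J(h,h)) ∨ (∀f J(f,f))
All bound variables are already distinct, so no renaming is needed.
Finally move all quantifiers to the prefix:
  ∀c ∀h ∀f (¬K(c) ∨ ¬J(h,h) ∨ J(f,f))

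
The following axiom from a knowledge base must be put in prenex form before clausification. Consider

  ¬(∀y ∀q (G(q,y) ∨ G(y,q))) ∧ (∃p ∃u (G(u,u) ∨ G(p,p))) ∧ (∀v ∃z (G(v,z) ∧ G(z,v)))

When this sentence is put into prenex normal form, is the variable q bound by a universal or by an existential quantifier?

Drive negations inward (¬∀x A ≡ ∃x ¬A, ¬∃x A ≡ ∀x ¬A, De Morgan for ∧/∨):
  (∃y ∃q (¬G(q,y) ∧ ¬G(y,q))) ∧ (∃p ∃u (G(u,u) ∨ G(p,p))) ∧ (∀v ∃z (G(v,z) ∧ G(z,v)))
All bound variables are already distinct, so no renaming is needed.
Extract every quantifier outward, since the variables are now distinct and don't occur free across branches:
  ∃y ∃q ∃p ∃u ∀v ∃z (¬G(q,y) ∧ ¬G(y,q) ∧ (G(u,u) ∨ G(p,p)) ∧ G(v,z) ∧ G(z,v))
The quantifier ∀q sits under an odd number of negations, so it flips to ∃q.

existential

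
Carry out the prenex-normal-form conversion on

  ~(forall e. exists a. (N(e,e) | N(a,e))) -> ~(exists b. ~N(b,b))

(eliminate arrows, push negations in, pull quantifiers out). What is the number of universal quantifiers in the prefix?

First replace A → B with ¬A ∨ B.
  ~~(forall e. exists a. (N(e,e) | N(a,e))) | ~(exists b. ~N(b,b))
Move each ¬ inward, flipping quantifiers it crosses:
  (forall e. exists a. (N(e,e) | N(a,e))) | (forall b. N(b,b))
All bound variables are already distinct, so no renaming is needed.
Extract every quantifier outward, since the variables are now distinct and don't occur free across branches:
  forall e. exists a. forall b. (N(e,e) | N(a,e) | N(b,b))
The prefix is forall e exists a forall b: 2 universal, 1 existential.

2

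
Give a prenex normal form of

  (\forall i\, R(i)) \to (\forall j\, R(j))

\exists i\, \forall j\, (\neg R(i) \lor R(j))

Eliminate → and ↔ using ¬ and ∨.
  \neg (\forall i\, R(i)) \lor (\forall j\, R(j))
Drive negations inward (¬∀x A ≡ ∃x ¬A, ¬∃x A ≡ ∀x ¬A, De Morgan for ∧/∨):
  (\exists i\, \neg R(i)) \lor (\forall j\, R(j))
All bound variables are already distinct, so no renaming is needed.
Extract every quantifier outward, since the variables are now distinct and don't occur free across branches:
  \exists i\, \forall j\, (\neg R(i) \lor R(j))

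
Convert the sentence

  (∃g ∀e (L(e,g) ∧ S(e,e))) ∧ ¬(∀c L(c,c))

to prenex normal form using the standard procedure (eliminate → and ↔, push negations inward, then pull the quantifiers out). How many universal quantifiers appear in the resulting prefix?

1

Move each ¬ inward, flipping quantifiers it crosses:
  (∃g ∀e (L(e,g) ∧ S(e,e))) ∧ (∃c ¬L(c,c))
All bound variables are already distinct, so no renaming is needed.
Extract every quantifier outward, since the variables are now distinct and don't occur free across branches:
  ∃g ∀e ∃c (L(e,g) ∧ S(e,e) ∧ ¬L(c,c))
The prefix is ∃g ∀e ∃c: 1 universal, 2 existential.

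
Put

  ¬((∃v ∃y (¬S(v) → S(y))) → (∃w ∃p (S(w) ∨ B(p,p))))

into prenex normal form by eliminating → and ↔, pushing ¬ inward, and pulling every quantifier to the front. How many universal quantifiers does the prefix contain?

Rewrite implications/biconditionals: A → B as ¬A ∨ B.
  ¬(¬(∃v ∃y (¬¬S(v) ∨ S(y))) ∨ (∃w ∃p (S(w) ∨ B(p,p))))
Move each ¬ inward, flipping quantifiers it crosses:
  (∃v ∃y (S(v) ∨ S(y))) ∧ (∀w ∀p (¬S(w) ∧ ¬B(p,p)))
Pull the quantifiers to the front (each side's bound variable is not free in the other side):
  ∃v ∃y ∀w ∀p ((S(v) ∨ S(y)) ∧ ¬S(w) ∧ ¬B(p,p))
The prefix is ∃v ∃y ∀w ∀p: 2 universal, 2 existential.

2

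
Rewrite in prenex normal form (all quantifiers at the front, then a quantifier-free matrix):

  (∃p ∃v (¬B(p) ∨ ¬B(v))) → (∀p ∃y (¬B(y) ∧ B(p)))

∀p ∀v ∀r ∃y (B(p) ∧ B(v) ∨ ¬B(y) ∧ B(r))

First replace A → B with ¬A ∨ B.
  ¬(∃p ∃v (¬B(p) ∨ ¬B(v))) ∨ (∀p ∃y (¬B(y) ∧ B(p)))
Push ¬ through the quantifiers and connectives to reach negation normal form:
  (∀p ∀v (B(p) ∧ B(v))) ∨ (∀p ∃y (¬B(y) ∧ B(p)))
Standardize variables apart so no two quantifiers bind the same name: p↦r.
  (∀p ∀v (B(p) ∧ B(v))) ∨ (∀r ∃y (¬B(y) ∧ B(r)))
Finally move all quantifiers to the prefix:
  ∀p ∀v ∀r ∃y (B(p) ∧ B(v) ∨ ¬B(y) ∧ B(r))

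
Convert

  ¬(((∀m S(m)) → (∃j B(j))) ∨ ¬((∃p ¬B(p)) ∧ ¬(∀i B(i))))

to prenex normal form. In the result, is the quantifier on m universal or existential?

universal

Eliminate → and ↔ using ¬ and ∨.
  ¬(¬(∀m S(m)) ∨ (∃j B(j)) ∨ ¬((∃p ¬B(p)) ∧ ¬(∀i B(i))))
Move each ¬ inward, flipping quantifiers it crosses:
  (∀m S(m)) ∧ (∀j ¬B(j)) ∧ (∃p ¬B(p)) ∧ (∃i ¬B(i))
Finally move all quantifiers to the prefix:
  ∀m ∀j ∃p ∃i (S(m) ∧ ¬B(j) ∧ ¬B(p) ∧ ¬B(i))
The quantifier ∀m sits under an even number of negations (counting the antecedent side of each →), so it remains universal.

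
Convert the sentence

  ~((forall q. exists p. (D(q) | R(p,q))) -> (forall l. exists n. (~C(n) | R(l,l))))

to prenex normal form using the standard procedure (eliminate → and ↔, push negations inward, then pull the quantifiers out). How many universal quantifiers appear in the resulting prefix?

2

Rewrite implications/biconditionals: A → B as ¬A ∨ B.
  ~(~(forall q. exists p. (D(q) | R(p,q))) | (forall l. exists n. (~C(n) | R(l,l))))
Drive negations inward (¬∀x A ≡ ∃x ¬A, ¬∃x A ≡ ∀x ¬A, De Morgan for ∧/∨):
  (forall q. exists p. (D(q) | R(p,q))) & (exists l. forall n. (C(n) & ~R(l,l)))
All bound variables are already distinct, so no renaming is needed.
Finally move all quantifiers to the prefix:
  forall q. exists p. exists l. forall n. ((D(q) | R(p,q)) & C(n) & ~R(l,l))
The prefix is forall q exists p exists l forall n: 2 universal, 2 existential.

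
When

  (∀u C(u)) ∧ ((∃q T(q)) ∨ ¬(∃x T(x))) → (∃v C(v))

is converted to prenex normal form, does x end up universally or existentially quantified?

existential

Rewrite implications/biconditionals: A → B as ¬A ∨ B.
  ¬((∀u C(u)) ∧ ((∃q T(q)) ∨ ¬(∃x T(x)))) ∨ (∃v C(v))
Drive negations inward (¬∀x A ≡ ∃x ¬A, ¬∃x A ≡ ∀x ¬A, De Morgan for ∧/∨):
  (∃u ¬C(u)) ∨ (∀q ¬T(q)) ∧ (∃x T(x)) ∨ (∃v C(v))
Extract every quantifier outward, since the variables are now distinct and don't occur free across branches:
  ∃u ∀q ∃x ∃v (¬C(u) ∨ ¬T(q) ∧ T(x) ∨ C(v))
The quantifier ∃x sits under an even number of negations (counting the antecedent side of each →), so it remains existential.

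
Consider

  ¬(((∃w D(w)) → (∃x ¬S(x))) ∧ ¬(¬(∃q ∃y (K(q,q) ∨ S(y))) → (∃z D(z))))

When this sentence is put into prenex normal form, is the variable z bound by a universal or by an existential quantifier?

existential

Eliminate → and ↔ using ¬ and ∨.
  ¬((¬(∃w D(w)) ∨ (∃x ¬S(x))) ∧ ¬(¬¬(∃q ∃y (K(q,q) ∨ S(y))) ∨ (∃z D(z))))
Push ¬ through the quantifiers and connectives to reach negation normal form:
  (∃w D(w)) ∧ (∀x S(x)) ∨ (∃q ∃y (K(q,q) ∨ S(y))) ∨ (∃z D(z))
All bound variables are already distinct, so no renaming is needed.
Finally move all quantifiers to the prefix:
  ∃w ∀x ∃q ∃y ∃z (D(w) ∧ S(x) ∨ K(q,q) ∨ S(y) ∨ D(z))
The quantifier ∃z sits under an even number of negations (counting the antecedent side of each →), so it remains existential.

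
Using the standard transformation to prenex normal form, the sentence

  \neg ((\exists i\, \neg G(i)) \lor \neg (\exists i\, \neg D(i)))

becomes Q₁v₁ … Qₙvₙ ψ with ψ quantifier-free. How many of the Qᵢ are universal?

Move each ¬ inward, flipping quantifiers it crosses:
  (\forall i\, G(i)) \land (\exists i\, \neg D(i))
Rename bound variables to avoid capture: i↦z1.
  (\forall i\, G(i)) \land (\exists z1\, \neg D(z1))
Extract every quantifier outward, since the variables are now distinct and don't occur free across branches:
  \forall i\, \exists z1\, (G(i) \land \neg D(z1))
The prefix is \forall i \exists z1: 1 universal, 1 existential.

1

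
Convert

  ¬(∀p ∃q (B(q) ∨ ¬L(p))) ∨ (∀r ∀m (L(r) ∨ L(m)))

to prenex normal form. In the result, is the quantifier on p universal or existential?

existential

Drive negations inward (¬∀x A ≡ ∃x ¬A, ¬∃x A ≡ ∀x ¬A, De Morgan for ∧/∨):
  (∃p ∀q (¬B(q) ∧ L(p))) ∨ (∀r ∀m (L(r) ∨ L(m)))
All bound variables are already distinct, so no renaming is needed.
Finally move all quantifiers to the prefix:
  ∃p ∀q ∀r ∀m (¬B(q) ∧ L(p) ∨ L(r) ∨ L(m))
The quantifier ∀p sits under an odd number of negations, so it flips to ∃p.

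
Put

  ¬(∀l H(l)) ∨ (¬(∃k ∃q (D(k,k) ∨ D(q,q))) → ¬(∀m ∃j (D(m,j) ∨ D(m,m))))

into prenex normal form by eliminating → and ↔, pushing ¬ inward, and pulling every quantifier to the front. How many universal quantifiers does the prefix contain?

1

Eliminate → and ↔ using ¬ and ∨.
  ¬(∀l H(l)) ∨ ¬¬(∃k ∃q (D(k,k) ∨ D(q,q))) ∨ ¬(∀m ∃j (D(m,j) ∨ D(m,m)))
Drive negations inward (¬∀x A ≡ ∃x ¬A, ¬∃x A ≡ ∀x ¬A, De Morgan for ∧/∨):
  (∃l ¬H(l)) ∨ (∃k ∃q (D(k,k) ∨ D(q,q))) ∨ (∃m ∀j (¬D(m,j) ∧ ¬D(m,m)))
Extract every quantifier outward, since the variables are now distinct and don't occur free across branches:
  ∃l ∃k ∃q ∃m ∀j (¬H(l) ∨ D(k,k) ∨ D(q,q) ∨ ¬D(m,j) ∧ ¬D(m,m))
The prefix is ∃l ∃k ∃q ∃m ∀j: 1 universal, 4 existential.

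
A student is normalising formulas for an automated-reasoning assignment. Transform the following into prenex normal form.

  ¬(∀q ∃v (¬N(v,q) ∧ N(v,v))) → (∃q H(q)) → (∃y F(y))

∀q ∃v ∀c ∃y (¬N(v,q) ∧ N(v,v) ∨ ¬H(c) ∨ F(y))

Eliminate → and ↔ using ¬ and ∨.
  ¬¬(∀q ∃v (¬N(v,q) ∧ N(v,v))) ∨ ¬(∃q H(q)) ∨ (∃y F(y))
Drive negations inward (¬∀x A ≡ ∃x ¬A, ¬∃x A ≡ ∀x ¬A, De Morgan for ∧/∨):
  (∀q ∃v (¬N(v,q) ∧ N(v,v))) ∨ (∀q ¬H(q)) ∨ (∃y F(y))
Rename bound variables to avoid capture: q↦c.
  (∀q ∃v (¬N(v,q) ∧ N(v,v))) ∨ (∀c ¬H(c)) ∨ (∃y F(y))
Pull the quantifiers to the front (each side's bound variable is not free in the other side):
  ∀q ∃v ∀c ∃y (¬N(v,q) ∧ N(v,v) ∨ ¬H(c) ∨ F(y))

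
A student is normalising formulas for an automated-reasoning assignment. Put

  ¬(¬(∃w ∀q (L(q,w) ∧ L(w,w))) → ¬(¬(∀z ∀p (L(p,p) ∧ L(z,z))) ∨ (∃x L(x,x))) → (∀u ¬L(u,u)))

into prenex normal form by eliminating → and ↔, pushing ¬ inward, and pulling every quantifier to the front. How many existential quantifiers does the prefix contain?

Eliminate → and ↔ using ¬ and ∨.
  ¬(¬¬(∃w ∀q (L(q,w) ∧ L(w,w))) ∨ ¬¬(¬(∀z ∀p (L(p,p) ∧ L(z,z))) ∨ (∃x L(x,x))) ∨ (∀u ¬L(u,u)))
Move each ¬ inward, flipping quantifiers it crosses:
  (∀w ∃q (¬L(q,w) ∨ ¬L(w,w))) ∧ (∀z ∀p (L(p,p) ∧ L(z,z))) ∧ (∀x ¬L(x,x)) ∧ (∃u L(u,u))
Extract every quantifier outward, since the variables are now distinct and don't occur free across branches:
  ∀w ∃q ∀z ∀p ∀x ∃u ((¬L(q,w) ∨ ¬L(w,w)) ∧ L(p,p) ∧ L(z,z) ∧ ¬L(x,x) ∧ L(u,u))
The prefix is ∀w ∃q ∀z ∀p ∀x ∃u: 4 universal, 2 existential.

2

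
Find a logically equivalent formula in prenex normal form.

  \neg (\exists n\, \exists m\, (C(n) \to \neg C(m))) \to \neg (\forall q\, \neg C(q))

\exists n\, \exists m\, \exists q\, (\neg C(n) \lor \neg C(m) \lor C(q))

First replace A → B with ¬A ∨ B.
  \neg \neg (\exists n\, \exists m\, (\neg C(n) \lor \neg C(m))) \lor \neg (\forall q\, \neg C(q))
Move each ¬ inward, flipping quantifiers it crosses:
  (\exists n\, \exists m\, (\neg C(n) \lor \neg C(m))) \lor (\exists q\, C(q))
Pull the quantifiers to the front (each side's bound variable is not free in the other side):
  \exists n\, \exists m\, \exists q\, (\neg C(n) \lor \neg C(m) \lor C(q))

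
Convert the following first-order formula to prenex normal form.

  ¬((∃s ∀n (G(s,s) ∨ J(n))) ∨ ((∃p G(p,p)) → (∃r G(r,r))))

∀s ∃n ∃p ∀r (¬G(s,s) ∧ ¬J(n) ∧ G(p,p) ∧ ¬G(r,r))

First replace A → B with ¬A ∨ B.
  ¬((∃s ∀n (G(s,s) ∨ J(n))) ∨ ¬(∃p G(p,p)) ∨ (∃r G(r,r)))
Drive negations inward (¬∀x A ≡ ∃x ¬A, ¬∃x A ≡ ∀x ¬A, De Morgan for ∧/∨):
  (∀s ∃n (¬G(s,s) ∧ ¬J(n))) ∧ (∃p G(p,p)) ∧ (∀r ¬G(r,r))
All bound variables are already distinct, so no renaming is needed.
Extract every quantifier outward, since the variables are now distinct and don't occur free across branches:
  ∀s ∃n ∃p ∀r (¬G(s,s) ∧ ¬J(n) ∧ G(p,p) ∧ ¬G(r,r))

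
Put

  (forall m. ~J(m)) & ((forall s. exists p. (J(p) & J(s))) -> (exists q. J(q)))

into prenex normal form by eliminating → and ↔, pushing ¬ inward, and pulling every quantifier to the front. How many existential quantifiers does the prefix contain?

2

First replace A → B with ¬A ∨ B.
  (forall m. ~J(m)) & (~(forall s. exists p. (J(p) & J(s))) | (exists q. J(q)))
Move each ¬ inward, flipping quantifiers it crosses:
  (forall m. ~J(m)) & ((exists s. forall p. (~J(p) | ~J(s))) | (exists q. J(q)))
All bound variables are already distinct, so no renaming is needed.
Extract every quantifier outward, since the variables are now distinct and don't occur free across branches:
  forall m. exists s. forall p. exists q. (~J(m) & (~J(p) | ~J(s) | J(q)))
The prefix is forall m exists s forall p exists q: 2 universal, 2 existential.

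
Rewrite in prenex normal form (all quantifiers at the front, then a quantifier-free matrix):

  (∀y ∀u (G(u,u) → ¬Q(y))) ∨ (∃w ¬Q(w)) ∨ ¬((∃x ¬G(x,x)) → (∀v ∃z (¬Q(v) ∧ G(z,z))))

First replace A → B with ¬A ∨ B.
  (∀y ∀u (¬G(u,u) ∨ ¬Q(y))) ∨ (∃w ¬Q(w)) ∨ ¬(¬(∃x ¬G(x,x)) ∨ (∀v ∃z (¬Q(v) ∧ G(z,z))))
Push ¬ through the quantifiers and connectives to reach negation normal form:
  (∀y ∀u (¬G(u,u) ∨ ¬Q(y))) ∨ (∃w ¬Q(w)) ∨ (∃x ¬G(x,x)) ∧ (∃v ∀z (Q(v) ∨ ¬G(z,z)))
All bound variables are already distinct, so no renaming is needed.
Finally move all quantifiers to the prefix:
  ∀y ∀u ∃w ∃x ∃v ∀z (¬G(u,u) ∨ ¬Q(y) ∨ ¬Q(w) ∨ ¬G(x,x) ∧ (Q(v) ∨ ¬G(z,z)))

∀y ∀u ∃w ∃x ∃v ∀z (¬G(u,u) ∨ ¬Q(y) ∨ ¬Q(w) ∨ ¬G(x,x) ∧ (Q(v) ∨ ¬G(z,z)))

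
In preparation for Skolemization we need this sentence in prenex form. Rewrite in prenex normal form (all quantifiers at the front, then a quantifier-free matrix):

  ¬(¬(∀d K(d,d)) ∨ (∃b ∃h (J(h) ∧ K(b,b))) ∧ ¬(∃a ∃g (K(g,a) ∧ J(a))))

∀d ∀b ∀h ∃a ∃g (K(d,d) ∧ (¬J(h) ∨ ¬K(b,b) ∨ K(g,a) ∧ J(a)))

Drive negations inward (¬∀x A ≡ ∃x ¬A, ¬∃x A ≡ ∀x ¬A, De Morgan for ∧/∨):
  (∀d K(d,d)) ∧ ((∀b ∀h (¬J(h) ∨ ¬K(b,b))) ∨ (∃a ∃g (K(g,a) ∧ J(a))))
All bound variables are already distinct, so no renaming is needed.
Pull the quantifiers to the front (each side's bound variable is not free in the other side):
  ∀d ∀b ∀h ∃a ∃g (K(d,d) ∧ (¬J(h) ∨ ¬K(b,b) ∨ K(g,a) ∧ J(a)))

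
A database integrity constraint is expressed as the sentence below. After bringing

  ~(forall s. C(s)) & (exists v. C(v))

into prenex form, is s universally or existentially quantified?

Drive negations inward (¬∀x A ≡ ∃x ¬A, ¬∃x A ≡ ∀x ¬A, De Morgan for ∧/∨):
  (exists s. ~C(s)) & (exists v. C(v))
Extract every quantifier outward, since the variables are now distinct and don't occur free across branches:
  exists s. exists v. (~C(s) & C(v))
The quantifier forall s sits under an odd number of negations, so it flips to exists s.

existential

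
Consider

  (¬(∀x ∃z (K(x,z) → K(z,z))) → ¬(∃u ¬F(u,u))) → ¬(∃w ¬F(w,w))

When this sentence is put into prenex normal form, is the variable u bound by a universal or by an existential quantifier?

First replace A → B with ¬A ∨ B.
  ¬(¬¬(∀x ∃z (¬K(x,z) ∨ K(z,z))) ∨ ¬(∃u ¬F(u,u))) ∨ ¬(∃w ¬F(w,w))
Move each ¬ inward, flipping quantifiers it crosses:
  (∃x ∀z (K(x,z) ∧ ¬K(z,z))) ∧ (∃u ¬F(u,u)) ∨ (∀w F(w,w))
Pull the quantifiers to the front (each side's bound variable is not free in the other side):
  ∃x ∀z ∃u ∀w (K(x,z) ∧ ¬K(z,z) ∧ ¬F(u,u) ∨ F(w,w))
The quantifier ∃u sits under an even number of negations (counting the antecedent side of each →), so it remains existential.

existential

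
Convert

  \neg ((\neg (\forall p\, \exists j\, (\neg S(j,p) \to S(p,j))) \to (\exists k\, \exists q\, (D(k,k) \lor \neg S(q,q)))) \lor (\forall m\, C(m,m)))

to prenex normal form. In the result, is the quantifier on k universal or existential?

universal

First replace A → B with ¬A ∨ B.
  \neg (\neg \neg (\forall p\, \exists j\, (\neg \neg S(j,p) \lor S(p,j))) \lor (\exists k\, \exists q\, (D(k,k) \lor \neg S(q,q))) \lor (\forall m\, C(m,m)))
Push ¬ through the quantifiers and connectives to reach negation normal form:
  (\exists p\, \forall j\, (\neg S(j,p) \land \neg S(p,j))) \land (\forall k\, \forall q\, (\neg D(k,k) \land S(q,q))) \land (\exists m\, \neg C(m,m))
Pull the quantifiers to the front (each side's bound variable is not free in the other side):
  \exists p\, \forall j\, \forall k\, \forall q\, \exists m\, (\neg S(j,p) \land \neg S(p,j) \land \neg D(k,k) \land S(q,q) \land \neg C(m,m))
The quantifier \exists k sits under an odd number of negations (counting the antecedent side of each →), so it flips to \forall k.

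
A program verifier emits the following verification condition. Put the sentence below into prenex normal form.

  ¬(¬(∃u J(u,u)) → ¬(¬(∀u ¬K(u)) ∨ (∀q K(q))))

Rewrite implications/biconditionals: A → B as ¬A ∨ B.
  ¬(¬¬(∃u J(u,u)) ∨ ¬(¬(∀u ¬K(u)) ∨ (∀q K(q))))
Move each ¬ inward, flipping quantifiers it crosses:
  (∀u ¬J(u,u)) ∧ ((∃u K(u)) ∨ (∀q K(q)))
Rename bound variables to avoid capture: u↦w1.
  (∀u ¬J(u,u)) ∧ ((∃w1 K(w1)) ∨ (∀q K(q)))
Finally move all quantifiers to the prefix:
  ∀u ∃w1 ∀q (¬J(u,u) ∧ (K(w1) ∨ K(q)))

∀u ∃w1 ∀q (¬J(u,u) ∧ (K(w1) ∨ K(q)))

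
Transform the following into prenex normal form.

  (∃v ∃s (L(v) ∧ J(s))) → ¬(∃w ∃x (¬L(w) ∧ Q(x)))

∀v ∀s ∀w ∀x (¬L(v) ∨ ¬J(s) ∨ L(w) ∨ ¬Q(x))

Eliminate → and ↔ using ¬ and ∨.
  ¬(∃v ∃s (L(v) ∧ J(s))) ∨ ¬(∃w ∃x (¬L(w) ∧ Q(x)))
Drive negations inward (¬∀x A ≡ ∃x ¬A, ¬∃x A ≡ ∀x ¬A, De Morgan for ∧/∨):
  (∀v ∀s (¬L(v) ∨ ¬J(s))) ∨ (∀w ∀x (L(w) ∨ ¬Q(x)))
Extract every quantifier outward, since the variables are now distinct and don't occur free across branches:
  ∀v ∀s ∀w ∀x (¬L(v) ∨ ¬J(s) ∨ L(w) ∨ ¬Q(x))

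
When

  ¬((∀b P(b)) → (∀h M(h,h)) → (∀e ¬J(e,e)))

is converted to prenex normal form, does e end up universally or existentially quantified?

Eliminate → and ↔ using ¬ and ∨.
  ¬(¬(∀b P(b)) ∨ ¬(∀h M(h,h)) ∨ (∀e ¬J(e,e)))
Move each ¬ inward, flipping quantifiers it crosses:
  (∀b P(b)) ∧ (∀h M(h,h)) ∧ (∃e J(e,e))
All bound variables are already distinct, so no renaming is needed.
Finally move all quantifiers to the prefix:
  ∀b ∀h ∃e (P(b) ∧ M(h,h) ∧ J(e,e))
The quantifier ∀e sits under an odd number of negations (counting the antecedent side of each →), so it flips to ∃e.

existential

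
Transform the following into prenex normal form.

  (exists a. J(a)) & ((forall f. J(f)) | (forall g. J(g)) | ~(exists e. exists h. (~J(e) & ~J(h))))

Push ¬ through the quantifiers and connectives to reach negation normal form:
  (exists a. J(a)) & ((forall f. J(f)) | (forall g. J(g)) | (forall e. forall h. (J(e) | J(h))))
All bound variables are already distinct, so no renaming is needed.
Extract every quantifier outward, since the variables are now distinct and don't occur free across branches:
  exists a. forall f. forall g. forall e. forall h. (J(a) & (J(f) | J(g) | J(e) | J(h)))

exists a. forall f. forall g. forall e. forall h. (J(a) & (J(f) | J(g) | J(e) | J(h)))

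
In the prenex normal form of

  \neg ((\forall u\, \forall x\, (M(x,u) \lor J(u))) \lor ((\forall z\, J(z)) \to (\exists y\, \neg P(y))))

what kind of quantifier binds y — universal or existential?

universal

First replace A → B with ¬A ∨ B.
  \neg ((\forall u\, \forall x\, (M(x,u) \lor J(u))) \lor \neg (\forall z\, J(z)) \lor (\exists y\, \neg P(y)))
Move each ¬ inward, flipping quantifiers it crosses:
  (\exists u\, \exists x\, (\neg M(x,u) \land \neg J(u))) \land (\forall z\, J(z)) \land (\forall y\, P(y))
Extract every quantifier outward, since the variables are now distinct and don't occur free across branches:
  \exists u\, \exists x\, \forall z\, \forall y\, (\neg M(x,u) \land \neg J(u) \land J(z) \land P(y))
The quantifier \exists y sits under an odd number of negations (counting the antecedent side of each →), so it flips to \forall y.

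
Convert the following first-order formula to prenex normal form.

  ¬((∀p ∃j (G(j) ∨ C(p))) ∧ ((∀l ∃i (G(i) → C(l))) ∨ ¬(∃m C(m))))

∃p ∀j ∃l ∀i ∃m (¬G(j) ∧ ¬C(p) ∨ G(i) ∧ ¬C(l) ∧ C(m))

Rewrite implications/biconditionals: A → B as ¬A ∨ B.
  ¬((∀p ∃j (G(j) ∨ C(p))) ∧ ((∀l ∃i (¬G(i) ∨ C(l))) ∨ ¬(∃m C(m))))
Push ¬ through the quantifiers and connectives to reach negation normal form:
  (∃p ∀j (¬G(j) ∧ ¬C(p))) ∨ (∃l ∀i (G(i) ∧ ¬C(l))) ∧ (∃m C(m))
Finally move all quantifiers to the prefix:
  ∃p ∀j ∃l ∀i ∃m (¬G(j) ∧ ¬C(p) ∨ G(i) ∧ ¬C(l) ∧ C(m))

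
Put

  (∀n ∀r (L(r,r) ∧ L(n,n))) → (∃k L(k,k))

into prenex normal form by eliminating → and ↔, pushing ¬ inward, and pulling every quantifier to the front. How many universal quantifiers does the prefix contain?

0

First replace A → B with ¬A ∨ B.
  ¬(∀n ∀r (L(r,r) ∧ L(n,n))) ∨ (∃k L(k,k))
Push ¬ through the quantifiers and connectives to reach negation normal form:
  (∃n ∃r (¬L(r,r) ∨ ¬L(n,n))) ∨ (∃k L(k,k))
Extract every quantifier outward, since the variables are now distinct and don't occur free across branches:
  ∃n ∃r ∃k (¬L(r,r) ∨ ¬L(n,n) ∨ L(k,k))
The prefix is ∃n ∃r ∃k: 0 universal, 3 existential.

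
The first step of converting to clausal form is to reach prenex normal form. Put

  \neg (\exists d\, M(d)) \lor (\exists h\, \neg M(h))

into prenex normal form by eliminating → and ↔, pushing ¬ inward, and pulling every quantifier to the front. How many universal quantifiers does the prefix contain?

Move each ¬ inward, flipping quantifiers it crosses:
  (\forall d\, \neg M(d)) \lor (\exists h\, \neg M(h))
Extract every quantifier outward, since the variables are now distinct and don't occur free across branches:
  \forall d\, \exists h\, (\neg M(d) \lor \neg M(h))
The prefix is \forall d \exists h: 1 universal, 1 existential.

1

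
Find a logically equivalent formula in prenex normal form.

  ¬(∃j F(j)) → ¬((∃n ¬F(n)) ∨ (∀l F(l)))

∃j ∀n ∃l (F(j) ∨ F(n) ∧ ¬F(l))

Rewrite implications/biconditionals: A → B as ¬A ∨ B.
  ¬¬(∃j F(j)) ∨ ¬((∃n ¬F(n)) ∨ (∀l F(l)))
Push ¬ through the quantifiers and connectives to reach negation normal form:
  (∃j F(j)) ∨ (∀n F(n)) ∧ (∃l ¬F(l))
All bound variables are already distinct, so no renaming is needed.
Finally move all quantifiers to the prefix:
  ∃j ∀n ∃l (F(j) ∨ F(n) ∧ ¬F(l))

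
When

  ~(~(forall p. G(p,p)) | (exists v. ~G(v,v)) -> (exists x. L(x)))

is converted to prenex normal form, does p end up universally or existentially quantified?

First replace A → B with ¬A ∨ B.
  ~(~(~(forall p. G(p,p)) | (exists v. ~G(v,v))) | (exists x. L(x)))
Move each ¬ inward, flipping quantifiers it crosses:
  ((exists p. ~G(p,p)) | (exists v. ~G(v,v))) & (forall x. ~L(x))
All bound variables are already distinct, so no renaming is needed.
Pull the quantifiers to the front (each side's bound variable is not free in the other side):
  exists p. exists v. forall x. ((~G(p,p) | ~G(v,v)) & ~L(x))
The quantifier forall p sits under an odd number of negations (counting the antecedent side of each →), so it flips to exists p.

existential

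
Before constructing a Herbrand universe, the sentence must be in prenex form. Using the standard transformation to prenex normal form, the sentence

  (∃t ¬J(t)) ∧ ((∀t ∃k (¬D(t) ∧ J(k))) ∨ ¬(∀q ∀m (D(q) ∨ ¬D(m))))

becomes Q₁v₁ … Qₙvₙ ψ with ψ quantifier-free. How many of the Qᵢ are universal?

Drive negations inward (¬∀x A ≡ ∃x ¬A, ¬∃x A ≡ ∀x ¬A, De Morgan for ∧/∨):
  (∃t ¬J(t)) ∧ ((∀t ∃k (¬D(t) ∧ J(k))) ∨ (∃q ∃m (¬D(q) ∧ D(m))))
Rename bound variables to avoid capture: t↦u.
  (∃t ¬J(t)) ∧ ((∀u ∃k (¬D(u) ∧ J(k))) ∨ (∃q ∃m (¬D(q) ∧ D(m))))
Finally move all quantifiers to the prefix:
  ∃t ∀u ∃k ∃q ∃m (¬J(t) ∧ (¬D(u) ∧ J(k) ∨ ¬D(q) ∧ D(m)))
The prefix is ∃t ∀u ∃k ∃q ∃m: 1 universal, 4 existential.

1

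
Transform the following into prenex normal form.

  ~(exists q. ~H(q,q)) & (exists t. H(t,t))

forall q. exists t. (H(q,q) & H(t,t))

Drive negations inward (¬∀x A ≡ ∃x ¬A, ¬∃x A ≡ ∀x ¬A, De Morgan for ∧/∨):
  (forall q. H(q,q)) & (exists t. H(t,t))
Pull the quantifiers to the front (each side's bound variable is not free in the other side):
  forall q. exists t. (H(q,q) & H(t,t))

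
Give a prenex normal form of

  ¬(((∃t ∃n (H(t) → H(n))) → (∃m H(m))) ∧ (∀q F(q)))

∃t ∃n ∀m ∃q ((¬H(t) ∨ H(n)) ∧ ¬H(m) ∨ ¬F(q))

Rewrite implications/biconditionals: A → B as ¬A ∨ B.
  ¬((¬(∃t ∃n (¬H(t) ∨ H(n))) ∨ (∃m H(m))) ∧ (∀q F(q)))
Drive negations inward (¬∀x A ≡ ∃x ¬A, ¬∃x A ≡ ∀x ¬A, De Morgan for ∧/∨):
  (∃t ∃n (¬H(t) ∨ H(n))) ∧ (∀m ¬H(m)) ∨ (∃q ¬F(q))
Pull the quantifiers to the front (each side's bound variable is not free in the other side):
  ∃t ∃n ∀m ∃q ((¬H(t) ∨ H(n)) ∧ ¬H(m) ∨ ¬F(q))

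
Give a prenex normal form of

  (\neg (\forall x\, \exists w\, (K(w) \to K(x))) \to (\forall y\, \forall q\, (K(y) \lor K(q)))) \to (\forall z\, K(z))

Rewrite implications/biconditionals: A → B as ¬A ∨ B.
  \neg (\neg \neg (\forall x\, \exists w\, (\neg K(w) \lor K(x))) \lor (\forall y\, \forall q\, (K(y) \lor K(q)))) \lor (\forall z\, K(z))
Drive negations inward (¬∀x A ≡ ∃x ¬A, ¬∃x A ≡ ∀x ¬A, De Morgan for ∧/∨):
  (\exists x\, \forall w\, (K(w) \land \neg K(x))) \land (\exists y\, \exists q\, (\neg K(y) \land \neg K(q))) \lor (\forall z\, K(z))
All bound variables are already distinct, so no renaming is needed.
Finally move all quantifiers to the prefix:
  \exists x\, \forall w\, \exists y\, \exists q\, \forall z\, (K(w) \land \neg K(x) \land \neg K(y) \land \neg K(q) \lor K(z))

\exists x\, \forall w\, \exists y\, \exists q\, \forall z\, (K(w) \land \neg K(x) \land \neg K(y) \land \neg K(q) \lor K(z))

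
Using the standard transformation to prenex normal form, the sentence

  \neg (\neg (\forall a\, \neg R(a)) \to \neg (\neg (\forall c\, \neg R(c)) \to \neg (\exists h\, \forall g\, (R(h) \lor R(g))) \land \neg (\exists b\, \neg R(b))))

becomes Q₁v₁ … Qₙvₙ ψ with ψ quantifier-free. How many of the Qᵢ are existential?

2

Eliminate → and ↔ using ¬ and ∨.
  \neg (\neg \neg (\forall a\, \neg R(a)) \lor \neg (\neg \neg (\forall c\, \neg R(c)) \lor \neg (\exists h\, \forall g\, (R(h) \lor R(g))) \land \neg (\exists b\, \neg R(b))))
Drive negations inward (¬∀x A ≡ ∃x ¬A, ¬∃x A ≡ ∀x ¬A, De Morgan for ∧/∨):
  (\exists a\, R(a)) \land ((\forall c\, \neg R(c)) \lor (\forall h\, \exists g\, (\neg R(h) \land \neg R(g))) \land (\forall b\, R(b)))
All bound variables are already distinct, so no renaming is needed.
Finally move all quantifiers to the prefix:
  \exists a\, \forall c\, \forall h\, \exists g\, \forall b\, (R(a) \land (\neg R(c) \lor \neg R(h) \land \neg R(g) \land R(b)))
The prefix is \exists a \forall c \forall h \exists g \forall b: 3 universal, 2 existential.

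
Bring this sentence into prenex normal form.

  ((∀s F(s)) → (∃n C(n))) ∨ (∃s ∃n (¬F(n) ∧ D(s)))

∃s ∃n ∃y1 ∃q (¬F(s) ∨ C(n) ∨ ¬F(q) ∧ D(y1))

First replace A → B with ¬A ∨ B.
  ¬(∀s F(s)) ∨ (∃n C(n)) ∨ (∃s ∃n (¬F(n) ∧ D(s)))
Push ¬ through the quantifiers and connectives to reach negation normal form:
  (∃s ¬F(s)) ∨ (∃n C(n)) ∨ (∃s ∃n (¬F(n) ∧ D(s)))
Standardize variables apart so no two quantifiers bind the same name: s↦y1, n↦q.
  (∃s ¬F(s)) ∨ (∃n C(n)) ∨ (∃y1 ∃q (¬F(q) ∧ D(y1)))
Extract every quantifier outward, since the variables are now distinct and don't occur free across branches:
  ∃s ∃n ∃y1 ∃q (¬F(s) ∨ C(n) ∨ ¬F(q) ∧ D(y1))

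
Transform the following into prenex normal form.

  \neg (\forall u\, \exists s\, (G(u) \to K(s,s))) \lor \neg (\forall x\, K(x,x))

Rewrite implications/biconditionals: A → B as ¬A ∨ B.
  \neg (\forall u\, \exists s\, (\neg G(u) \lor K(s,s))) \lor \neg (\forall x\, K(x,x))
Move each ¬ inward, flipping quantifiers it crosses:
  (\exists u\, \forall s\, (G(u) \land \neg K(s,s))) \lor (\exists x\, \neg K(x,x))
Pull the quantifiers to the front (each side's bound variable is not free in the other side):
  \exists u\, \forall s\, \exists x\, (G(u) \land \neg K(s,s) \lor \neg K(x,x))

\exists u\, \forall s\, \exists x\, (G(u) \land \neg K(s,s) \lor \neg K(x,x))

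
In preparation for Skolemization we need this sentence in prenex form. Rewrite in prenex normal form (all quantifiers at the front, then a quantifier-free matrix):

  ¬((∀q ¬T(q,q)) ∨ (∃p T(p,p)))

Drive negations inward (¬∀x A ≡ ∃x ¬A, ¬∃x A ≡ ∀x ¬A, De Morgan for ∧/∨):
  (∃q T(q,q)) ∧ (∀p ¬T(p,p))
All bound variables are already distinct, so no renaming is needed.
Extract every quantifier outward, since the variables are now distinct and don't occur free across branches:
  ∃q ∀p (T(q,q) ∧ ¬T(p,p))

∃q ∀p (T(q,q) ∧ ¬T(p,p))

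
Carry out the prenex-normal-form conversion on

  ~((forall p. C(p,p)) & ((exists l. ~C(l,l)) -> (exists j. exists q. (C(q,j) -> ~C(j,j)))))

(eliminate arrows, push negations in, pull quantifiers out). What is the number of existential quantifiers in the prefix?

2

First replace A → B with ¬A ∨ B.
  ~((forall p. C(p,p)) & (~(exists l. ~C(l,l)) | (exists j. exists q. (~C(q,j) | ~C(j,j)))))
Drive negations inward (¬∀x A ≡ ∃x ¬A, ¬∃x A ≡ ∀x ¬A, De Morgan for ∧/∨):
  (exists p. ~C(p,p)) | (exists l. ~C(l,l)) & (forall j. forall q. (C(q,j) & C(j,j)))
All bound variables are already distinct, so no renaming is needed.
Finally move all quantifiers to the prefix:
  exists p. exists l. forall j. forall q. (~C(p,p) | ~C(l,l) & C(q,j) & C(j,j))
The prefix is exists p exists l forall j forall q: 2 universal, 2 existential.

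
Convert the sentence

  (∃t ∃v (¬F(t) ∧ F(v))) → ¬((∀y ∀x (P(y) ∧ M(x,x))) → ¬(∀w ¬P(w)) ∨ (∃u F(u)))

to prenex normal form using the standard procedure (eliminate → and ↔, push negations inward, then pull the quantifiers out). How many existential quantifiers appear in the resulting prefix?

Rewrite implications/biconditionals: A → B as ¬A ∨ B.
  ¬(∃t ∃v (¬F(t) ∧ F(v))) ∨ ¬(¬(∀y ∀x (P(y) ∧ M(x,x))) ∨ ¬(∀w ¬P(w)) ∨ (∃u F(u)))
Push ¬ through the quantifiers and connectives to reach negation normal form:
  (∀t ∀v (F(t) ∨ ¬F(v))) ∨ (∀y ∀x (P(y) ∧ M(x,x))) ∧ (∀w ¬P(w)) ∧ (∀u ¬F(u))
All bound variables are already distinct, so no renaming is needed.
Pull the quantifiers to the front (each side's bound variable is not free in the other side):
  ∀t ∀v ∀y ∀x ∀w ∀u (F(t) ∨ ¬F(v) ∨ P(y) ∧ M(x,x) ∧ ¬P(w) ∧ ¬F(u))
The prefix is ∀t ∀v ∀y ∀x ∀w ∀u: 6 universal, 0 existential.

0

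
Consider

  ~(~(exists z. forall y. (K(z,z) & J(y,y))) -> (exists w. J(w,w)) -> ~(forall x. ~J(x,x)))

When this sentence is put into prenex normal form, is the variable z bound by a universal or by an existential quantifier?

universal

Eliminate → and ↔ using ¬ and ∨.
  ~(~~(exists z. forall y. (K(z,z) & J(y,y))) | ~(exists w. J(w,w)) | ~(forall x. ~J(x,x)))
Drive negations inward (¬∀x A ≡ ∃x ¬A, ¬∃x A ≡ ∀x ¬A, De Morgan for ∧/∨):
  (forall z. exists y. (~K(z,z) | ~J(y,y))) & (exists w. J(w,w)) & (forall x. ~J(x,x))
All bound variables are already distinct, so no renaming is needed.
Finally move all quantifiers to the prefix:
  forall z. exists y. exists w. forall x. ((~K(z,z) | ~J(y,y)) & J(w,w) & ~J(x,x))
The quantifier exists z sits under an odd number of negations (counting the antecedent side of each →), so it flips to forall z.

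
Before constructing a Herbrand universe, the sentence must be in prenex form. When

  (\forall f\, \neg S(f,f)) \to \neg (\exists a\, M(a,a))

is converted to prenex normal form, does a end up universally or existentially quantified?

First replace A → B with ¬A ∨ B.
  \neg (\forall f\, \neg S(f,f)) \lor \neg (\exists a\, M(a,a))
Push ¬ through the quantifiers and connectives to reach negation normal form:
  (\exists f\, S(f,f)) \lor (\forall a\, \neg M(a,a))
Extract every quantifier outward, since the variables are now distinct and don't occur free across branches:
  \exists f\, \forall a\, (S(f,f) \lor \neg M(a,a))
The quantifier \exists a sits under an odd number of negations (counting the antecedent side of each →), so it flips to \forall a.

universal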